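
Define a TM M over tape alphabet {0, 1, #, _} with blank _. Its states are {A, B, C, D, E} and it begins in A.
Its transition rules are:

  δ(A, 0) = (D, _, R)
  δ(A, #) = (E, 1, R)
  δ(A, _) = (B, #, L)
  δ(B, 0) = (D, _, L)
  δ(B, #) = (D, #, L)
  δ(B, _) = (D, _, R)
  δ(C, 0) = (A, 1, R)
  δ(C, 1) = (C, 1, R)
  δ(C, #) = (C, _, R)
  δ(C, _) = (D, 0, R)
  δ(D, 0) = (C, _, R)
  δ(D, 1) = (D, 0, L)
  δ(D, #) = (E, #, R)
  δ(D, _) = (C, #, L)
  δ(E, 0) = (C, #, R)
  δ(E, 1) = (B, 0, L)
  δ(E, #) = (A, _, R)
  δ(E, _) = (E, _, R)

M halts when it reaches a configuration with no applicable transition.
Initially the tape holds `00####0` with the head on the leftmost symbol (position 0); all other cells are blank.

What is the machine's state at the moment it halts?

state=A head=0 tape=[0]0####0_   (A,0)→(D,_,R)
state=D head=1 tape=_[0]####0_   (D,0)→(C,_,R)
state=C head=2 tape=__[#]###0_   (C,#)→(C,_,R)
state=C head=3 tape=___[#]##0_   (C,#)→(C,_,R)
state=C head=4 tape=____[#]#0_   (C,#)→(C,_,R)
state=C head=5 tape=_____[#]0_   (C,#)→(C,_,R)
state=C head=6 tape=______[0]_   (C,0)→(A,1,R)
state=A head=7 tape=______1[_]   (A,_)→(B,#,L)
state=B head=6 tape=______[1]#
No transition is defined for (B, 1); M halts in state B.

B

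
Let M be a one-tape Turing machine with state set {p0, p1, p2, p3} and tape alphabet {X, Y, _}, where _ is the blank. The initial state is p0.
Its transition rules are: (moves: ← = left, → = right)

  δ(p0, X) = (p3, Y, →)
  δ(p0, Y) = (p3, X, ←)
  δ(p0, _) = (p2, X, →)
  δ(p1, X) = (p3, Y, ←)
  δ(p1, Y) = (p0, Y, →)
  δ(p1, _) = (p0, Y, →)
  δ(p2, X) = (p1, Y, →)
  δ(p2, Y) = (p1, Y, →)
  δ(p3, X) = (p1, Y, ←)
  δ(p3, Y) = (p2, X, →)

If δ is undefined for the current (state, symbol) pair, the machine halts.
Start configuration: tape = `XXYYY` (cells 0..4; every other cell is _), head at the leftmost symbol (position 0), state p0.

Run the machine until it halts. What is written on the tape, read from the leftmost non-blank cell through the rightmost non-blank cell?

state=p0 head=0 tape=[X]XYYY__   (p0,X)→(p3,Y,→)
state=p3 head=1 tape=Y[X]YYY__   (p3,X)→(p1,Y,←)
state=p1 head=0 tape=[Y]YYYY__   (p1,Y)→(p0,Y,→)
state=p0 head=1 tape=Y[Y]YYY__   (p0,Y)→(p3,X,←)
state=p3 head=0 tape=[Y]XYYY__   (p3,Y)→(p2,X,→)
state=p2 head=1 tape=X[X]YYY__   (p2,X)→(p1,Y,→)
state=p1 head=2 tape=XY[Y]YY__   (p1,Y)→(p0,Y,→)
state=p0 head=3 tape=XYY[Y]Y__   (p0,Y)→(p3,X,←)
state=p3 head=2 tape=XY[Y]XY__   (p3,Y)→(p2,X,→)
state=p2 head=3 tape=XYX[X]Y__   (p2,X)→(p1,Y,→)
state=p1 head=4 tape=XYXY[Y]__   (p1,Y)→(p0,Y,→)
state=p0 head=5 tape=XYXYY[_]_   (p0,_)→(p2,X,→)
state=p2 head=6 tape=XYXYYX[_]
The non-blank tape span at halt is XYXYYX.

XYXYYX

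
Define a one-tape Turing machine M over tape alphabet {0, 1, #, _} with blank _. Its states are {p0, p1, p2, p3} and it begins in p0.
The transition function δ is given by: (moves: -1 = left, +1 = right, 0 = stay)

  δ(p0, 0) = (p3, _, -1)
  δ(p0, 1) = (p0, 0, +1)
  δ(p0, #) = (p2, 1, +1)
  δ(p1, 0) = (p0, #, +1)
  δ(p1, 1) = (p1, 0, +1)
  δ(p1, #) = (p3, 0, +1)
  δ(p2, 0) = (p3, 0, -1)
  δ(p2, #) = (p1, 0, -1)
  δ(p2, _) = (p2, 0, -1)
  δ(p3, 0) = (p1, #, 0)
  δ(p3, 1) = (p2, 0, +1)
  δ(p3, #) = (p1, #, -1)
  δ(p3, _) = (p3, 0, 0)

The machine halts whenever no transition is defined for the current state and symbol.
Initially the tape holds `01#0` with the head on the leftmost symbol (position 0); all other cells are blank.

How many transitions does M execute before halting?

15

state=p0 head=0 tape=_[0]1#0   (p0,0)→(p3,_,-1)
state=p3 head=-1 tape=[_]_1#0   (p3,_)→(p3,0,0)
state=p3 head=-1 tape=[0]_1#0   (p3,0)→(p1,#,0)
state=p1 head=-1 tape=[#]_1#0   (p1,#)→(p3,0,+1)
state=p3 head=0 tape=0[_]1#0   (p3,_)→(p3,0,0)
state=p3 head=0 tape=0[0]1#0   (p3,0)→(p1,#,0)
state=p1 head=0 tape=0[#]1#0   (p1,#)→(p3,0,+1)
state=p3 head=1 tape=00[1]#0   (p3,1)→(p2,0,+1)
state=p2 head=2 tape=000[#]0   (p2,#)→(p1,0,-1)
state=p1 head=1 tape=00[0]00   (p1,0)→(p0,#,+1)
state=p0 head=2 tape=00#[0]0   (p0,0)→(p3,_,-1)
state=p3 head=1 tape=00[#]_0   (p3,#)→(p1,#,-1)
state=p1 head=0 tape=0[0]#_0   (p1,0)→(p0,#,+1)
state=p0 head=1 tape=0#[#]_0   (p0,#)→(p2,1,+1)
state=p2 head=2 tape=0#1[_]0   (p2,_)→(p2,0,-1)
state=p2 head=1 tape=0#[1]00
M halts after 15 transitions.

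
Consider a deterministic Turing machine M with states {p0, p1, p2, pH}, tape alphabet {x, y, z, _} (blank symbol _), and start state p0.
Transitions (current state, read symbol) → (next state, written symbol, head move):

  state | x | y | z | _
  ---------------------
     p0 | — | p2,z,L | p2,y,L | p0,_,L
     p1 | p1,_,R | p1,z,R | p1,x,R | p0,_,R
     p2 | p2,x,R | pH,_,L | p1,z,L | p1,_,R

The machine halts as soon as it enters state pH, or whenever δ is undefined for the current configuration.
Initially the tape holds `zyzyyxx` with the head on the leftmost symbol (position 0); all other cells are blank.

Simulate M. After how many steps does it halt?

state=p0 head=0 tape=_[z]yzyyxx__   (p0,z)→(p2,y,L)
state=p2 head=-1 tape=[_]yyzyyxx__   (p2,_)→(p1,_,R)
state=p1 head=0 tape=_[y]yzyyxx__   (p1,y)→(p1,z,R)
state=p1 head=1 tape=_z[y]zyyxx__   (p1,y)→(p1,z,R)
state=p1 head=2 tape=_zz[z]yyxx__   (p1,z)→(p1,x,R)
state=p1 head=3 tape=_zzx[y]yxx__   (p1,y)→(p1,z,R)
state=p1 head=4 tape=_zzxz[y]xx__   (p1,y)→(p1,z,R)
state=p1 head=5 tape=_zzxzz[x]x__   (p1,x)→(p1,_,R)
state=p1 head=6 tape=_zzxzz_[x]__   (p1,x)→(p1,_,R)
state=p1 head=7 tape=_zzxzz__[_]_   (p1,_)→(p0,_,R)
state=p0 head=8 tape=_zzxzz___[_]   (p0,_)→(p0,_,L)
state=p0 head=7 tape=_zzxzz__[_]_   (p0,_)→(p0,_,L)
state=p0 head=6 tape=_zzxzz_[_]__   (p0,_)→(p0,_,L)
state=p0 head=5 tape=_zzxzz[_]___   (p0,_)→(p0,_,L)
state=p0 head=4 tape=_zzxz[z]____   (p0,z)→(p2,y,L)
state=p2 head=3 tape=_zzx[z]y____   (p2,z)→(p1,z,L)
state=p1 head=2 tape=_zz[x]zy____   (p1,x)→(p1,_,R)
state=p1 head=3 tape=_zz_[z]y____   (p1,z)→(p1,x,R)
state=p1 head=4 tape=_zz_x[y]____   (p1,y)→(p1,z,R)
state=p1 head=5 tape=_zz_xz[_]___   (p1,_)→(p0,_,R)
state=p0 head=6 tape=_zz_xz_[_]__   (p0,_)→(p0,_,L)
state=p0 head=5 tape=_zz_xz[_]___   (p0,_)→(p0,_,L)
state=p0 head=4 tape=_zz_x[z]____   (p0,z)→(p2,y,L)
state=p2 head=3 tape=_zz_[x]y____   (p2,x)→(p2,x,R)
state=p2 head=4 tape=_zz_x[y]____   (p2,y)→(pH,_,L)
state=pH head=3 tape=_zz_[x]_____
M halts after 25 transitions.

25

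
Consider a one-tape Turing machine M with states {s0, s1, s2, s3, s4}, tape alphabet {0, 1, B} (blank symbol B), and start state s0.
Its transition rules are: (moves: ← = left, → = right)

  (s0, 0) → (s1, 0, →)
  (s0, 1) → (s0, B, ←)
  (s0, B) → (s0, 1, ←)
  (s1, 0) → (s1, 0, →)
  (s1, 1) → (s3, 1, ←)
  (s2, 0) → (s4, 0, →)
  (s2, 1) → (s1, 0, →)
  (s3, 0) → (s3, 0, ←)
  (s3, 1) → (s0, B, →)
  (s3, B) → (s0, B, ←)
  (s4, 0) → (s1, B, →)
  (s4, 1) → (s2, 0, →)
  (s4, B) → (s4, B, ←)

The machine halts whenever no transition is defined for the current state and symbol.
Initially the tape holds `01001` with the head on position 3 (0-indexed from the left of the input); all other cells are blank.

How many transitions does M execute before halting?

s0 | 010[0]1   read 0 → write 0, move →, go to s1
s1 | 0100[1]   read 1 → write 1, move ←, go to s3
s3 | 010[0]1   read 0 → write 0, move ←, go to s3
s3 | 01[0]01   read 0 → write 0, move ←, go to s3
s3 | 0[1]001   read 1 → write B, move →, go to s0
s0 | 0B[0]01   read 0 → write 0, move →, go to s1
s1 | 0B0[0]1   read 0 → write 0, move →, go to s1
s1 | 0B00[1]   read 1 → write 1, move ←, go to s3
s3 | 0B0[0]1   read 0 → write 0, move ←, go to s3
s3 | 0B[0]01   read 0 → write 0, move ←, go to s3
s3 | 0[B]001   read B → write B, move ←, go to s0
s0 | [0]B001   read 0 → write 0, move →, go to s1
s1 | 0[B]001
M halts after 12 transitions.

12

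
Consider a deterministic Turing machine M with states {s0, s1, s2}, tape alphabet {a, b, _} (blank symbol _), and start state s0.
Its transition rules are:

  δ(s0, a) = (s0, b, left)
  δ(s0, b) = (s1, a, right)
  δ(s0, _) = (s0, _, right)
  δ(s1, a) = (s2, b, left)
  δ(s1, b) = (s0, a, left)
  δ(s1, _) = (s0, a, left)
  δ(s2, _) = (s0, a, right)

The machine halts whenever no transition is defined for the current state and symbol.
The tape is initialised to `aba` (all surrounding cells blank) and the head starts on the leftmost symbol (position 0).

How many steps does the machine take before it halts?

8

s0 | _[a]ba   read a → write b, move left, go to s0
s0 | [_]bba   read _ → write _, move right, go to s0
s0 | _[b]ba   read b → write a, move right, go to s1
s1 | _a[b]a   read b → write a, move left, go to s0
s0 | _[a]aa   read a → write b, move left, go to s0
s0 | [_]baa   read _ → write _, move right, go to s0
s0 | _[b]aa   read b → write a, move right, go to s1
s1 | _a[a]a   read a → write b, move left, go to s2
s2 | _[a]ba
M halts after 8 transitions.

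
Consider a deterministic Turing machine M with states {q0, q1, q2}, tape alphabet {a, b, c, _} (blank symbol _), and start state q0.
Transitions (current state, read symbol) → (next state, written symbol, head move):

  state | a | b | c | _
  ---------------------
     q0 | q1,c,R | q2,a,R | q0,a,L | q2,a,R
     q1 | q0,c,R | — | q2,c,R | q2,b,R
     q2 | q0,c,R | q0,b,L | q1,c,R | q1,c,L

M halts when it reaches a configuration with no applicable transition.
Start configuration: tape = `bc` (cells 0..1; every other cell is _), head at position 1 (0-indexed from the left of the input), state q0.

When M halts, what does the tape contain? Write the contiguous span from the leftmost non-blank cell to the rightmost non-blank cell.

accccccbc

q0 | _b[c]______   read c → write a, move L, go to q0
q0 | _[b]a______   read b → write a, move R, go to q2
q2 | _a[a]______   read a → write c, move R, go to q0
q0 | _ac[_]_____   read _ → write a, move R, go to q2
q2 | _aca[_]____   read _ → write c, move L, go to q1
q1 | _ac[a]c____   read a → write c, move R, go to q0
q0 | _acc[c]____   read c → write a, move L, go to q0
q0 | _ac[c]a____   read c → write a, move L, go to q0
q0 | _a[c]aa____   read c → write a, move L, go to q0
q0 | _[a]aaa____   read a → write c, move R, go to q1
q1 | _c[a]aa____   read a → write c, move R, go to q0
q0 | _cc[a]a____   read a → write c, move R, go to q1
q1 | _ccc[a]____   read a → write c, move R, go to q0
q0 | _cccc[_]___   read _ → write a, move R, go to q2
q2 | _cccca[_]__   read _ → write c, move L, go to q1
q1 | _cccc[a]c__   read a → write c, move R, go to q0
q0 | _ccccc[c]__   read c → write a, move L, go to q0
q0 | _cccc[c]a__   read c → write a, move L, go to q0
q0 | _ccc[c]aa__   read c → write a, move L, go to q0
q0 | _cc[c]aaa__   read c → write a, move L, go to q0
q0 | _c[c]aaaa__   read c → write a, move L, go to q0
q0 | _[c]aaaaa__   read c → write a, move L, go to q0
q0 | [_]aaaaaa__   read _ → write a, move R, go to q2
q2 | a[a]aaaaa__   read a → write c, move R, go to q0
q0 | ac[a]aaaa__   read a → write c, move R, go to q1
q1 | acc[a]aaa__   read a → write c, move R, go to q0
q0 | accc[a]aa__   read a → write c, move R, go to q1
q1 | acccc[a]a__   read a → write c, move R, go to q0
q0 | accccc[a]__   read a → write c, move R, go to q1
q1 | acccccc[_]_   read _ → write b, move R, go to q2
q2 | accccccb[_]   read _ → write c, move L, go to q1
q1 | acccccc[b]c
The non-blank tape span at halt is accccccbc.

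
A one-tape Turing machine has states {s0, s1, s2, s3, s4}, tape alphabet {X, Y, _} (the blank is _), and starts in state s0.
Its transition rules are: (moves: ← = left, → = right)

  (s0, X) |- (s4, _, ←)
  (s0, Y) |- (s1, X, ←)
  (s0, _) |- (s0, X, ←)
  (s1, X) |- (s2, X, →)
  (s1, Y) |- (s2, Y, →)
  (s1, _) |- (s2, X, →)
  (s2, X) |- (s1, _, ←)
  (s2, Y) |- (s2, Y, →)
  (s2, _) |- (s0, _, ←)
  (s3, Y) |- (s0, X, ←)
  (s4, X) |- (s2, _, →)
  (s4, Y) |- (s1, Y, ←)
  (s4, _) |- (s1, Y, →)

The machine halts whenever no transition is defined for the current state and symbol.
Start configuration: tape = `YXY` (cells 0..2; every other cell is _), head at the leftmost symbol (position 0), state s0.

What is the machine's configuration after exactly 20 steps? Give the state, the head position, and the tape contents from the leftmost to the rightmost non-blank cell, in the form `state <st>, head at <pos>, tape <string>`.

state s4, head at -4, tape XY

state=s0 head=0 tape=____[Y]XY   (s0,Y)→(s1,X,←)
state=s1 head=-1 tape=___[_]XXY   (s1,_)→(s2,X,→)
state=s2 head=0 tape=___X[X]XY   (s2,X)→(s1,_,←)
state=s1 head=-1 tape=___[X]_XY   (s1,X)→(s2,X,→)
state=s2 head=0 tape=___X[_]XY   (s2,_)→(s0,_,←)
state=s0 head=-1 tape=___[X]_XY   (s0,X)→(s4,_,←)
state=s4 head=-2 tape=__[_]__XY   (s4,_)→(s1,Y,→)
state=s1 head=-1 tape=__Y[_]_XY   (s1,_)→(s2,X,→)
state=s2 head=0 tape=__YX[_]XY   (s2,_)→(s0,_,←)
state=s0 head=-1 tape=__Y[X]_XY   (s0,X)→(s4,_,←)
state=s4 head=-2 tape=__[Y]__XY   (s4,Y)→(s1,Y,←)
state=s1 head=-3 tape=_[_]Y__XY   (s1,_)→(s2,X,→)
state=s2 head=-2 tape=_X[Y]__XY   (s2,Y)→(s2,Y,→)
state=s2 head=-1 tape=_XY[_]_XY   (s2,_)→(s0,_,←)
state=s0 head=-2 tape=_X[Y]__XY   (s0,Y)→(s1,X,←)
state=s1 head=-3 tape=_[X]X__XY   (s1,X)→(s2,X,→)
state=s2 head=-2 tape=_X[X]__XY   (s2,X)→(s1,_,←)
state=s1 head=-3 tape=_[X]___XY   (s1,X)→(s2,X,→)
state=s2 head=-2 tape=_X[_]__XY   (s2,_)→(s0,_,←)
state=s0 head=-3 tape=_[X]___XY   (s0,X)→(s4,_,←)
state=s4 head=-4 tape=[_]____XY
After 20 steps: state s4, head at -4, tape XY.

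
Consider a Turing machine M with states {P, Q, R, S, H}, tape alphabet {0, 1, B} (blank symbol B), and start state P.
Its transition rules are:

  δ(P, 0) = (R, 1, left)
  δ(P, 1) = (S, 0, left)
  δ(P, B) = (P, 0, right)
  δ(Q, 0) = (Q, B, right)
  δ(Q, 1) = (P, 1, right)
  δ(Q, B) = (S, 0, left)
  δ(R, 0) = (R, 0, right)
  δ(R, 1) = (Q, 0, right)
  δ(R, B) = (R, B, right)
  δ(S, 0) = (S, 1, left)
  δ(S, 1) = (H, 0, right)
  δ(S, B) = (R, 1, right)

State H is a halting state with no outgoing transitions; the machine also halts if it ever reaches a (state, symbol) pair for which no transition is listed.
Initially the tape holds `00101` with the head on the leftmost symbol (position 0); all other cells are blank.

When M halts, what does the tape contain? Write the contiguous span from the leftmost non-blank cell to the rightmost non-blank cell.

P | B[0]0101   read 0 → write 1, move left, go to R
R | [B]10101   read B → write B, move right, go to R
R | B[1]0101   read 1 → write 0, move right, go to Q
Q | B0[0]101   read 0 → write B, move right, go to Q
Q | B0B[1]01   read 1 → write 1, move right, go to P
P | B0B1[0]1   read 0 → write 1, move left, go to R
R | B0B[1]11   read 1 → write 0, move right, go to Q
Q | B0B0[1]1   read 1 → write 1, move right, go to P
P | B0B01[1]   read 1 → write 0, move left, go to S
S | B0B0[1]0   read 1 → write 0, move right, go to H
H | B0B00[0]
The non-blank tape span at halt is 0B000.

0B000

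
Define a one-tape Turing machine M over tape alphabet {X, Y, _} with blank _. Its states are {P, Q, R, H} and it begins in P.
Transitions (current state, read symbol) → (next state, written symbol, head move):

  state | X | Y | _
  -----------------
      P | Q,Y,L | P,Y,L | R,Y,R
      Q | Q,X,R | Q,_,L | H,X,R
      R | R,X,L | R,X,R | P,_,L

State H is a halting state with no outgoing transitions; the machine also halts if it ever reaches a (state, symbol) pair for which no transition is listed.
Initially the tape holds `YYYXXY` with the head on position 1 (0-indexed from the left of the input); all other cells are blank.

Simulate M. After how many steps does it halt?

23

P | _____Y[Y]YXXY   read Y → write Y, move L, go to P
P | _____[Y]YYXXY   read Y → write Y, move L, go to P
P | ____[_]YYYXXY   read _ → write Y, move R, go to R
R | ____Y[Y]YYXXY   read Y → write X, move R, go to R
R | ____YX[Y]YXXY   read Y → write X, move R, go to R
R | ____YXX[Y]XXY   read Y → write X, move R, go to R
R | ____YXXX[X]XY   read X → write X, move L, go to R
R | ____YXX[X]XXY   read X → write X, move L, go to R
R | ____YX[X]XXXY   read X → write X, move L, go to R
R | ____Y[X]XXXXY   read X → write X, move L, go to R
R | ____[Y]XXXXXY   read Y → write X, move R, go to R
R | ____X[X]XXXXY   read X → write X, move L, go to R
R | ____[X]XXXXXY   read X → write X, move L, go to R
R | ___[_]XXXXXXY   read _ → write _, move L, go to P
P | __[_]_XXXXXXY   read _ → write Y, move R, go to R
R | __Y[_]XXXXXXY   read _ → write _, move L, go to P
P | __[Y]_XXXXXXY   read Y → write Y, move L, go to P
P | _[_]Y_XXXXXXY   read _ → write Y, move R, go to R
R | _Y[Y]_XXXXXXY   read Y → write X, move R, go to R
R | _YX[_]XXXXXXY   read _ → write _, move L, go to P
P | _Y[X]_XXXXXXY   read X → write Y, move L, go to Q
Q | _[Y]Y_XXXXXXY   read Y → write _, move L, go to Q
Q | [_]_Y_XXXXXXY   read _ → write X, move R, go to H
H | X[_]Y_XXXXXXY
M halts after 23 transitions.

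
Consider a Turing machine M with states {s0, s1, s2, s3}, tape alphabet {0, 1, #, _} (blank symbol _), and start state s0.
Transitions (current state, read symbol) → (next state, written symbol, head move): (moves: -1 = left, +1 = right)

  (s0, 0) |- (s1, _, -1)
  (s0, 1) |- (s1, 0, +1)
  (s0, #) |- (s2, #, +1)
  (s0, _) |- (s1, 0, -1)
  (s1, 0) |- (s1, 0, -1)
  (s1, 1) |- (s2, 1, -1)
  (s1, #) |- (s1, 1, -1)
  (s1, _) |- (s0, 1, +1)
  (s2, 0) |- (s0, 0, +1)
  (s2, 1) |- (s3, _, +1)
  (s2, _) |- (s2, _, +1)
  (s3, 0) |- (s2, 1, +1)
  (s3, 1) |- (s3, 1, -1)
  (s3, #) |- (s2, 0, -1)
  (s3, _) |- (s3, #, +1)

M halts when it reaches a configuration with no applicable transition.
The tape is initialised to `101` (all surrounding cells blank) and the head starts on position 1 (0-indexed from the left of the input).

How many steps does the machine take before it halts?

30

state=s0 head=1 tape=_1[0]1__   (s0,0)→(s1,_,-1)
state=s1 head=0 tape=_[1]_1__   (s1,1)→(s2,1,-1)
state=s2 head=-1 tape=[_]1_1__   (s2,_)→(s2,_,+1)
state=s2 head=0 tape=_[1]_1__   (s2,1)→(s3,_,+1)
state=s3 head=1 tape=__[_]1__   (s3,_)→(s3,#,+1)
state=s3 head=2 tape=__#[1]__   (s3,1)→(s3,1,-1)
state=s3 head=1 tape=__[#]1__   (s3,#)→(s2,0,-1)
state=s2 head=0 tape=_[_]01__   (s2,_)→(s2,_,+1)
state=s2 head=1 tape=__[0]1__   (s2,0)→(s0,0,+1)
state=s0 head=2 tape=__0[1]__   (s0,1)→(s1,0,+1)
state=s1 head=3 tape=__00[_]_   (s1,_)→(s0,1,+1)
state=s0 head=4 tape=__001[_]   (s0,_)→(s1,0,-1)
state=s1 head=3 tape=__00[1]0   (s1,1)→(s2,1,-1)
state=s2 head=2 tape=__0[0]10   (s2,0)→(s0,0,+1)
state=s0 head=3 tape=__00[1]0   (s0,1)→(s1,0,+1)
state=s1 head=4 tape=__000[0]   (s1,0)→(s1,0,-1)
state=s1 head=3 tape=__00[0]0   (s1,0)→(s1,0,-1)
state=s1 head=2 tape=__0[0]00   (s1,0)→(s1,0,-1)
state=s1 head=1 tape=__[0]000   (s1,0)→(s1,0,-1)
state=s1 head=0 tape=_[_]0000   (s1,_)→(s0,1,+1)
state=s0 head=1 tape=_1[0]000   (s0,0)→(s1,_,-1)
state=s1 head=0 tape=_[1]_000   (s1,1)→(s2,1,-1)
state=s2 head=-1 tape=[_]1_000   (s2,_)→(s2,_,+1)
state=s2 head=0 tape=_[1]_000   (s2,1)→(s3,_,+1)
state=s3 head=1 tape=__[_]000   (s3,_)→(s3,#,+1)
state=s3 head=2 tape=__#[0]00   (s3,0)→(s2,1,+1)
state=s2 head=3 tape=__#1[0]0   (s2,0)→(s0,0,+1)
state=s0 head=4 tape=__#10[0]   (s0,0)→(s1,_,-1)
state=s1 head=3 tape=__#1[0]_   (s1,0)→(s1,0,-1)
state=s1 head=2 tape=__#[1]0_   (s1,1)→(s2,1,-1)
state=s2 head=1 tape=__[#]10_
M halts after 30 transitions.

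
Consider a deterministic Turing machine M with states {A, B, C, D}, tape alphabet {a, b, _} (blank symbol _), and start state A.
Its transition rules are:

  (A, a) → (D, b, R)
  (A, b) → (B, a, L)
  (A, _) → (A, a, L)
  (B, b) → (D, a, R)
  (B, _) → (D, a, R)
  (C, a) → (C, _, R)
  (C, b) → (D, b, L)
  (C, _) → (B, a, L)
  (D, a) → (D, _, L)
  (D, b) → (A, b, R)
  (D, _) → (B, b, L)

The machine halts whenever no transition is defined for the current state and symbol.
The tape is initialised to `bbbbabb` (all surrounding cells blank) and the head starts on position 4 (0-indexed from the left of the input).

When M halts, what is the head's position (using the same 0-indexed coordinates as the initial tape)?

-3

A | ___bbbb[a]bb   read a → write b, move R, go to D
D | ___bbbbb[b]b   read b → write b, move R, go to A
A | ___bbbbbb[b]   read b → write a, move L, go to B
B | ___bbbbb[b]a   read b → write a, move R, go to D
D | ___bbbbba[a]   read a → write _, move L, go to D
D | ___bbbbb[a]_   read a → write _, move L, go to D
D | ___bbbb[b]__   read b → write b, move R, go to A
A | ___bbbbb[_]_   read _ → write a, move L, go to A
A | ___bbbb[b]a_   read b → write a, move L, go to B
B | ___bbb[b]aa_   read b → write a, move R, go to D
D | ___bbba[a]a_   read a → write _, move L, go to D
D | ___bbb[a]_a_   read a → write _, move L, go to D
D | ___bb[b]__a_   read b → write b, move R, go to A
A | ___bbb[_]_a_   read _ → write a, move L, go to A
A | ___bb[b]a_a_   read b → write a, move L, go to B
B | ___b[b]aa_a_   read b → write a, move R, go to D
D | ___ba[a]a_a_   read a → write _, move L, go to D
D | ___b[a]_a_a_   read a → write _, move L, go to D
D | ___[b]__a_a_   read b → write b, move R, go to A
A | ___b[_]_a_a_   read _ → write a, move L, go to A
A | ___[b]a_a_a_   read b → write a, move L, go to B
B | __[_]aa_a_a_   read _ → write a, move R, go to D
D | __a[a]a_a_a_   read a → write _, move L, go to D
D | __[a]_a_a_a_   read a → write _, move L, go to D
D | _[_]__a_a_a_   read _ → write b, move L, go to B
B | [_]b__a_a_a_   read _ → write a, move R, go to D
D | a[b]__a_a_a_   read b → write b, move R, go to A
A | ab[_]_a_a_a_   read _ → write a, move L, go to A
A | a[b]a_a_a_a_   read b → write a, move L, go to B
B | [a]aa_a_a_a_
At halt the head is at cell -3.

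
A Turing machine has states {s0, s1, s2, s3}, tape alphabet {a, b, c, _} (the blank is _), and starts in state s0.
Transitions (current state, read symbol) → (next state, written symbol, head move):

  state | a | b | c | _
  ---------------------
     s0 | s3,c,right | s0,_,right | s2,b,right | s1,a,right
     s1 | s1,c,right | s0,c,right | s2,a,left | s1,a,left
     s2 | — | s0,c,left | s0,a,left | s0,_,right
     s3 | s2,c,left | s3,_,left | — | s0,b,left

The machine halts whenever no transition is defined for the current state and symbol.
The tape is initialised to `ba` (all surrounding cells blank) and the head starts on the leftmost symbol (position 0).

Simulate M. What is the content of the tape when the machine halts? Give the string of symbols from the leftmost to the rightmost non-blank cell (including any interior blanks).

babaaa

state=s0 head=0 tape=[b]a______   (s0,b)→(s0,_,right)
state=s0 head=1 tape=_[a]______   (s0,a)→(s3,c,right)
state=s3 head=2 tape=_c[_]_____   (s3,_)→(s0,b,left)
state=s0 head=1 tape=_[c]b_____   (s0,c)→(s2,b,right)
state=s2 head=2 tape=_b[b]_____   (s2,b)→(s0,c,left)
state=s0 head=1 tape=_[b]c_____   (s0,b)→(s0,_,right)
state=s0 head=2 tape=__[c]_____   (s0,c)→(s2,b,right)
state=s2 head=3 tape=__b[_]____   (s2,_)→(s0,_,right)
state=s0 head=4 tape=__b_[_]___   (s0,_)→(s1,a,right)
state=s1 head=5 tape=__b_a[_]__   (s1,_)→(s1,a,left)
state=s1 head=4 tape=__b_[a]a__   (s1,a)→(s1,c,right)
state=s1 head=5 tape=__b_c[a]__   (s1,a)→(s1,c,right)
state=s1 head=6 tape=__b_cc[_]_   (s1,_)→(s1,a,left)
state=s1 head=5 tape=__b_c[c]a_   (s1,c)→(s2,a,left)
state=s2 head=4 tape=__b_[c]aa_   (s2,c)→(s0,a,left)
state=s0 head=3 tape=__b[_]aaa_   (s0,_)→(s1,a,right)
state=s1 head=4 tape=__ba[a]aa_   (s1,a)→(s1,c,right)
state=s1 head=5 tape=__bac[a]a_   (s1,a)→(s1,c,right)
state=s1 head=6 tape=__bacc[a]_   (s1,a)→(s1,c,right)
state=s1 head=7 tape=__baccc[_]   (s1,_)→(s1,a,left)
state=s1 head=6 tape=__bacc[c]a   (s1,c)→(s2,a,left)
state=s2 head=5 tape=__bac[c]aa   (s2,c)→(s0,a,left)
state=s0 head=4 tape=__ba[c]aaa   (s0,c)→(s2,b,right)
state=s2 head=5 tape=__bab[a]aa
The non-blank tape span at halt is babaaa.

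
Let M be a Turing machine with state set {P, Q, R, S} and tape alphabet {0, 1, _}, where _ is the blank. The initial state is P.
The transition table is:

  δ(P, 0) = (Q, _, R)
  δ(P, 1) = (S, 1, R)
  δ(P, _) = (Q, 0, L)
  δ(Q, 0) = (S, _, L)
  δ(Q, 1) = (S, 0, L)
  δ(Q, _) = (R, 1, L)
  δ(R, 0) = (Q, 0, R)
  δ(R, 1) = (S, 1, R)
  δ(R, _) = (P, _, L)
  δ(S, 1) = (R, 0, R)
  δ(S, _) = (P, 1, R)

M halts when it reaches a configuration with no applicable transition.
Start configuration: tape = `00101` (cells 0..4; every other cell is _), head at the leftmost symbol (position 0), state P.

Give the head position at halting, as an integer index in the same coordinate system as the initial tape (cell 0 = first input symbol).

state=P head=0 tape=_[0]0101   (P,0)→(Q,_,R)
state=Q head=1 tape=__[0]101   (Q,0)→(S,_,L)
state=S head=0 tape=_[_]_101   (S,_)→(P,1,R)
state=P head=1 tape=_1[_]101   (P,_)→(Q,0,L)
state=Q head=0 tape=_[1]0101   (Q,1)→(S,0,L)
state=S head=-1 tape=[_]00101   (S,_)→(P,1,R)
state=P head=0 tape=1[0]0101   (P,0)→(Q,_,R)
state=Q head=1 tape=1_[0]101   (Q,0)→(S,_,L)
state=S head=0 tape=1[_]_101   (S,_)→(P,1,R)
state=P head=1 tape=11[_]101   (P,_)→(Q,0,L)
state=Q head=0 tape=1[1]0101   (Q,1)→(S,0,L)
state=S head=-1 tape=[1]00101   (S,1)→(R,0,R)
state=R head=0 tape=0[0]0101   (R,0)→(Q,0,R)
state=Q head=1 tape=00[0]101   (Q,0)→(S,_,L)
state=S head=0 tape=0[0]_101
At halt the head is at cell 0.

0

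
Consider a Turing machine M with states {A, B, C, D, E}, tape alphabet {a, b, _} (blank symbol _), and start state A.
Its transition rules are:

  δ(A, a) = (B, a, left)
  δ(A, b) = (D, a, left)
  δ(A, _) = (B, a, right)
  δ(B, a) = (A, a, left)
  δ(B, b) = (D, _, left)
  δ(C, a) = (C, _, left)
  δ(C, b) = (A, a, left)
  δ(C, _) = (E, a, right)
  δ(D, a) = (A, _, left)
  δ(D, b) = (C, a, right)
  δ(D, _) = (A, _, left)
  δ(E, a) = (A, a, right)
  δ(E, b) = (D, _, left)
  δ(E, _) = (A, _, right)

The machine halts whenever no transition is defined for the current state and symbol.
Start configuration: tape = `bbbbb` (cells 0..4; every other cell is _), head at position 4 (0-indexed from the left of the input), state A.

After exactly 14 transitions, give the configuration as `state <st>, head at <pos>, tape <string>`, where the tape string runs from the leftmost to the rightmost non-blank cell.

state=A head=4 tape=_bbbb[b]   (A,b)→(D,a,left)
state=D head=3 tape=_bbb[b]a   (D,b)→(C,a,right)
state=C head=4 tape=_bbba[a]   (C,a)→(C,_,left)
state=C head=3 tape=_bbb[a]_   (C,a)→(C,_,left)
state=C head=2 tape=_bb[b]__   (C,b)→(A,a,left)
state=A head=1 tape=_b[b]a__   (A,b)→(D,a,left)
state=D head=0 tape=_[b]aa__   (D,b)→(C,a,right)
state=C head=1 tape=_a[a]a__   (C,a)→(C,_,left)
state=C head=0 tape=_[a]_a__   (C,a)→(C,_,left)
state=C head=-1 tape=[_]__a__   (C,_)→(E,a,right)
state=E head=0 tape=a[_]_a__   (E,_)→(A,_,right)
state=A head=1 tape=a_[_]a__   (A,_)→(B,a,right)
state=B head=2 tape=a_a[a]__   (B,a)→(A,a,left)
state=A head=1 tape=a_[a]a__   (A,a)→(B,a,left)
state=B head=0 tape=a[_]aa__
After 14 steps: state B, head at 0, tape a_aa.

state B, head at 0, tape a_aa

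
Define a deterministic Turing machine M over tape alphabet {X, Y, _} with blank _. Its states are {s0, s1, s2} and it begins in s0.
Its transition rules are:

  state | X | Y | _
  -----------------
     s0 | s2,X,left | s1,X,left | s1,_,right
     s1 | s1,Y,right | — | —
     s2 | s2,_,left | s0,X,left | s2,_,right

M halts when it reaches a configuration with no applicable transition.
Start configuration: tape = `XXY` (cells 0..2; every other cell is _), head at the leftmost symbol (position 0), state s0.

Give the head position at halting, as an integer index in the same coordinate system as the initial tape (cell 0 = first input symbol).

state=s0 head=0 tape=_[X]XY_   (s0,X)→(s2,X,left)
state=s2 head=-1 tape=[_]XXY_   (s2,_)→(s2,_,right)
state=s2 head=0 tape=_[X]XY_   (s2,X)→(s2,_,left)
state=s2 head=-1 tape=[_]_XY_   (s2,_)→(s2,_,right)
state=s2 head=0 tape=_[_]XY_   (s2,_)→(s2,_,right)
state=s2 head=1 tape=__[X]Y_   (s2,X)→(s2,_,left)
state=s2 head=0 tape=_[_]_Y_   (s2,_)→(s2,_,right)
state=s2 head=1 tape=__[_]Y_   (s2,_)→(s2,_,right)
state=s2 head=2 tape=___[Y]_   (s2,Y)→(s0,X,left)
state=s0 head=1 tape=__[_]X_   (s0,_)→(s1,_,right)
state=s1 head=2 tape=___[X]_   (s1,X)→(s1,Y,right)
state=s1 head=3 tape=___Y[_]
At halt the head is at cell 3.

3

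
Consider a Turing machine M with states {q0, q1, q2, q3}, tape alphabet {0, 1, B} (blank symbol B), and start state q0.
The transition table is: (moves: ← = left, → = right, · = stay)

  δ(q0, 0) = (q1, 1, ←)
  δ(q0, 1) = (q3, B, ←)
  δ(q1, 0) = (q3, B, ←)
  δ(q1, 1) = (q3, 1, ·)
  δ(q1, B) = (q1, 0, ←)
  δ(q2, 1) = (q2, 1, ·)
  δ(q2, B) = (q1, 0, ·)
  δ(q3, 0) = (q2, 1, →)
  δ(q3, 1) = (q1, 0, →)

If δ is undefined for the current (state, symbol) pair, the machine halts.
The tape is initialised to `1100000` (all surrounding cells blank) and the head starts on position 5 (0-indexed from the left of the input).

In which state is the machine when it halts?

state=q0 head=5 tape=B11000[0]0   (q0,0)→(q1,1,←)
state=q1 head=4 tape=B1100[0]10   (q1,0)→(q3,B,←)
state=q3 head=3 tape=B110[0]B10   (q3,0)→(q2,1,→)
state=q2 head=4 tape=B1101[B]10   (q2,B)→(q1,0,·)
state=q1 head=4 tape=B1101[0]10   (q1,0)→(q3,B,←)
state=q3 head=3 tape=B110[1]B10   (q3,1)→(q1,0,→)
state=q1 head=4 tape=B1100[B]10   (q1,B)→(q1,0,←)
state=q1 head=3 tape=B110[0]010   (q1,0)→(q3,B,←)
state=q3 head=2 tape=B11[0]B010   (q3,0)→(q2,1,→)
state=q2 head=3 tape=B111[B]010   (q2,B)→(q1,0,·)
state=q1 head=3 tape=B111[0]010   (q1,0)→(q3,B,←)
state=q3 head=2 tape=B11[1]B010   (q3,1)→(q1,0,→)
state=q1 head=3 tape=B110[B]010   (q1,B)→(q1,0,←)
state=q1 head=2 tape=B11[0]0010   (q1,0)→(q3,B,←)
state=q3 head=1 tape=B1[1]B0010   (q3,1)→(q1,0,→)
state=q1 head=2 tape=B10[B]0010   (q1,B)→(q1,0,←)
state=q1 head=1 tape=B1[0]00010   (q1,0)→(q3,B,←)
state=q3 head=0 tape=B[1]B00010   (q3,1)→(q1,0,→)
state=q1 head=1 tape=B0[B]00010   (q1,B)→(q1,0,←)
state=q1 head=0 tape=B[0]000010   (q1,0)→(q3,B,←)
state=q3 head=-1 tape=[B]B000010
No transition is defined for (q3, B); M halts in state q3.

q3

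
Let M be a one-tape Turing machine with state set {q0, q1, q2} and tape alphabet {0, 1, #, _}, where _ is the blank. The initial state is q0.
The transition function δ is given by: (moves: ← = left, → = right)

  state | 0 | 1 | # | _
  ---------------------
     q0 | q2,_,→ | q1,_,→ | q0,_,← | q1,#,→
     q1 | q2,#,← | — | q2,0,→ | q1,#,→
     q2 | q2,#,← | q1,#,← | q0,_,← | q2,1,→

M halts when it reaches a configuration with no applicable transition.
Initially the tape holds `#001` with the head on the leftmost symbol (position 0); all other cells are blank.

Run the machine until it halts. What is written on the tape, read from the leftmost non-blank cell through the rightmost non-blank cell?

####_1#

state=q0 head=0 tape=___[#]001   (q0,#)→(q0,_,←)
state=q0 head=-1 tape=__[_]_001   (q0,_)→(q1,#,→)
state=q1 head=0 tape=__#[_]001   (q1,_)→(q1,#,→)
state=q1 head=1 tape=__##[0]01   (q1,0)→(q2,#,←)
state=q2 head=0 tape=__#[#]#01   (q2,#)→(q0,_,←)
state=q0 head=-1 tape=__[#]_#01   (q0,#)→(q0,_,←)
state=q0 head=-2 tape=_[_]__#01   (q0,_)→(q1,#,→)
state=q1 head=-1 tape=_#[_]_#01   (q1,_)→(q1,#,→)
state=q1 head=0 tape=_##[_]#01   (q1,_)→(q1,#,→)
state=q1 head=1 tape=_###[#]01   (q1,#)→(q2,0,→)
state=q2 head=2 tape=_###0[0]1   (q2,0)→(q2,#,←)
state=q2 head=1 tape=_###[0]#1   (q2,0)→(q2,#,←)
state=q2 head=0 tape=_##[#]##1   (q2,#)→(q0,_,←)
state=q0 head=-1 tape=_#[#]_##1   (q0,#)→(q0,_,←)
state=q0 head=-2 tape=_[#]__##1   (q0,#)→(q0,_,←)
state=q0 head=-3 tape=[_]___##1   (q0,_)→(q1,#,→)
state=q1 head=-2 tape=#[_]__##1   (q1,_)→(q1,#,→)
state=q1 head=-1 tape=##[_]_##1   (q1,_)→(q1,#,→)
state=q1 head=0 tape=###[_]##1   (q1,_)→(q1,#,→)
state=q1 head=1 tape=####[#]#1   (q1,#)→(q2,0,→)
state=q2 head=2 tape=####0[#]1   (q2,#)→(q0,_,←)
state=q0 head=1 tape=####[0]_1   (q0,0)→(q2,_,→)
state=q2 head=2 tape=####_[_]1   (q2,_)→(q2,1,→)
state=q2 head=3 tape=####_1[1]   (q2,1)→(q1,#,←)
state=q1 head=2 tape=####_[1]#
The non-blank tape span at halt is ####_1#.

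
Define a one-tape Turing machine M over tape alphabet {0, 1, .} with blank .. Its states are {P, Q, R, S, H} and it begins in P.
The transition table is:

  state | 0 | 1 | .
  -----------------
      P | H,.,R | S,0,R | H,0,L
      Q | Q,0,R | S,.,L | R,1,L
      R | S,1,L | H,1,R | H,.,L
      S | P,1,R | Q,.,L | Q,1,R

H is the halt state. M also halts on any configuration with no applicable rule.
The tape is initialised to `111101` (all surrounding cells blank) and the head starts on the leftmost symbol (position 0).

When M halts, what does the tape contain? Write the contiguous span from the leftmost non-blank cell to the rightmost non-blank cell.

1..11101

P | ....[1]11101   read 1 → write 0, move R, go to S
S | ....0[1]1101   read 1 → write ., move L, go to Q
Q | ....[0].1101   read 0 → write 0, move R, go to Q
Q | ....0[.]1101   read . → write 1, move L, go to R
R | ....[0]11101   read 0 → write 1, move L, go to S
S | ...[.]111101   read . → write 1, move R, go to Q
Q | ...1[1]11101   read 1 → write ., move L, go to S
S | ...[1].11101   read 1 → write ., move L, go to Q
Q | ..[.]..11101   read . → write 1, move L, go to R
R | .[.]1..11101   read . → write ., move L, go to H
H | [.].1..11101
The non-blank tape span at halt is 1..11101.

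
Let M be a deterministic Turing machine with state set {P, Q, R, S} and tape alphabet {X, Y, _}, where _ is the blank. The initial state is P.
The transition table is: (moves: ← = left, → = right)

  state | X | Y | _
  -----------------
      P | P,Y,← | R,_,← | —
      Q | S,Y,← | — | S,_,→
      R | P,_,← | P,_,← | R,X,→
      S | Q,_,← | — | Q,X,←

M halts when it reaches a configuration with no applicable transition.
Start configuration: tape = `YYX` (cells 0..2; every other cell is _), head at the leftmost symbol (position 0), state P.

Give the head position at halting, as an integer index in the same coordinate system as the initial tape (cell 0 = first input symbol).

-2

P | __[Y]YX   read Y → write _, move ←, go to R
R | _[_]_YX   read _ → write X, move →, go to R
R | _X[_]YX   read _ → write X, move →, go to R
R | _XX[Y]X   read Y → write _, move ←, go to P
P | _X[X]_X   read X → write Y, move ←, go to P
P | _[X]Y_X   read X → write Y, move ←, go to P
P | [_]YY_X
At halt the head is at cell -2.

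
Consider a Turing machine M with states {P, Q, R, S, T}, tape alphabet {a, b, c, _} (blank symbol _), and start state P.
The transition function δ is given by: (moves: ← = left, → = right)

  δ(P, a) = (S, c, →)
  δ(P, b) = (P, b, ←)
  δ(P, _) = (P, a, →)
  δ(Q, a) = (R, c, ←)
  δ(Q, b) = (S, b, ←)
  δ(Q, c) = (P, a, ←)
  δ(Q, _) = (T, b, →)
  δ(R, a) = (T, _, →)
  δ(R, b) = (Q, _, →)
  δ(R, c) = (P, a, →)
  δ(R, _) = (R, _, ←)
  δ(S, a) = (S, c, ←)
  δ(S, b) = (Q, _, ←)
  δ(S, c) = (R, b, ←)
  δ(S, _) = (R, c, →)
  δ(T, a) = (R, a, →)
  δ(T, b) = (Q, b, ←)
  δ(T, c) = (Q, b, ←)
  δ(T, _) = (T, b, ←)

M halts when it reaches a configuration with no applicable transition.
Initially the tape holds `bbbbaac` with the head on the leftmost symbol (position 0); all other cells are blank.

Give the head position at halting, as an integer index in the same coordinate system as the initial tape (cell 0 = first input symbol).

4

state=P head=0 tape=__[b]bbbaac   (P,b)→(P,b,←)
state=P head=-1 tape=_[_]bbbbaac   (P,_)→(P,a,→)
state=P head=0 tape=_a[b]bbbaac   (P,b)→(P,b,←)
state=P head=-1 tape=_[a]bbbbaac   (P,a)→(S,c,→)
state=S head=0 tape=_c[b]bbbaac   (S,b)→(Q,_,←)
state=Q head=-1 tape=_[c]_bbbaac   (Q,c)→(P,a,←)
state=P head=-2 tape=[_]a_bbbaac   (P,_)→(P,a,→)
state=P head=-1 tape=a[a]_bbbaac   (P,a)→(S,c,→)
state=S head=0 tape=ac[_]bbbaac   (S,_)→(R,c,→)
state=R head=1 tape=acc[b]bbaac   (R,b)→(Q,_,→)
state=Q head=2 tape=acc_[b]baac   (Q,b)→(S,b,←)
state=S head=1 tape=acc[_]bbaac   (S,_)→(R,c,→)
state=R head=2 tape=accc[b]baac   (R,b)→(Q,_,→)
state=Q head=3 tape=accc_[b]aac   (Q,b)→(S,b,←)
state=S head=2 tape=accc[_]baac   (S,_)→(R,c,→)
state=R head=3 tape=acccc[b]aac   (R,b)→(Q,_,→)
state=Q head=4 tape=acccc_[a]ac   (Q,a)→(R,c,←)
state=R head=3 tape=acccc[_]cac   (R,_)→(R,_,←)
state=R head=2 tape=accc[c]_cac   (R,c)→(P,a,→)
state=P head=3 tape=accca[_]cac   (P,_)→(P,a,→)
state=P head=4 tape=acccaa[c]ac
At halt the head is at cell 4.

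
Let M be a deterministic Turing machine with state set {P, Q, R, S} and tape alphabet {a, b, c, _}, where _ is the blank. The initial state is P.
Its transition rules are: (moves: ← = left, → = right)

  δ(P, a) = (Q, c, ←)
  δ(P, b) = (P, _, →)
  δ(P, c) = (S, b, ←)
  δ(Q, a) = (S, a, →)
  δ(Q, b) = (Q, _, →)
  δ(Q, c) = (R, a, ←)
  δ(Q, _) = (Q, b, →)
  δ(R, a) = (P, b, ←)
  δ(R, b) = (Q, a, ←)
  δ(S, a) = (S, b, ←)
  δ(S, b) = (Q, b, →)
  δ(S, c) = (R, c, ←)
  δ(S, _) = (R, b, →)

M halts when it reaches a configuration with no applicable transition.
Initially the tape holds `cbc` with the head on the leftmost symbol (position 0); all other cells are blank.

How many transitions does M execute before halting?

18

P | _[c]bc__   read c → write b, move ←, go to S
S | [_]bbc__   read _ → write b, move →, go to R
R | b[b]bc__   read b → write a, move ←, go to Q
Q | [b]abc__   read b → write _, move →, go to Q
Q | _[a]bc__   read a → write a, move →, go to S
S | _a[b]c__   read b → write b, move →, go to Q
Q | _ab[c]__   read c → write a, move ←, go to R
R | _a[b]a__   read b → write a, move ←, go to Q
Q | _[a]aa__   read a → write a, move →, go to S
S | _a[a]a__   read a → write b, move ←, go to S
S | _[a]ba__   read a → write b, move ←, go to S
S | [_]bba__   read _ → write b, move →, go to R
R | b[b]ba__   read b → write a, move ←, go to Q
Q | [b]aba__   read b → write _, move →, go to Q
Q | _[a]ba__   read a → write a, move →, go to S
S | _a[b]a__   read b → write b, move →, go to Q
Q | _ab[a]__   read a → write a, move →, go to S
S | _aba[_]_   read _ → write b, move →, go to R
R | _abab[_]
M halts after 18 transitions.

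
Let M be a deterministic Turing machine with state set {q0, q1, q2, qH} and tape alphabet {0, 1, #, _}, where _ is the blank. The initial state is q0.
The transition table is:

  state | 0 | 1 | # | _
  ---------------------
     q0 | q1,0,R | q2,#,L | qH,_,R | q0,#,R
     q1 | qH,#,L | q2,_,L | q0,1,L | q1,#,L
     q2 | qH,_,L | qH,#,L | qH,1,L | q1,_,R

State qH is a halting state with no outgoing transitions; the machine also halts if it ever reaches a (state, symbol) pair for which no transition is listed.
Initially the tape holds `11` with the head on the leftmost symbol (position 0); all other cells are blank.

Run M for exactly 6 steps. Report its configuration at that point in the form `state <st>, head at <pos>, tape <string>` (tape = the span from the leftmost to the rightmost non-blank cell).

state qH, head at -2, tape 1#1

q0 | __[1]1   read 1 → write #, move L, go to q2
q2 | _[_]#1   read _ → write _, move R, go to q1
q1 | __[#]1   read # → write 1, move L, go to q0
q0 | _[_]11   read _ → write #, move R, go to q0
q0 | _#[1]1   read 1 → write #, move L, go to q2
q2 | _[#]#1   read # → write 1, move L, go to qH
qH | [_]1#1
After 6 steps: state qH, head at -2, tape 1#1.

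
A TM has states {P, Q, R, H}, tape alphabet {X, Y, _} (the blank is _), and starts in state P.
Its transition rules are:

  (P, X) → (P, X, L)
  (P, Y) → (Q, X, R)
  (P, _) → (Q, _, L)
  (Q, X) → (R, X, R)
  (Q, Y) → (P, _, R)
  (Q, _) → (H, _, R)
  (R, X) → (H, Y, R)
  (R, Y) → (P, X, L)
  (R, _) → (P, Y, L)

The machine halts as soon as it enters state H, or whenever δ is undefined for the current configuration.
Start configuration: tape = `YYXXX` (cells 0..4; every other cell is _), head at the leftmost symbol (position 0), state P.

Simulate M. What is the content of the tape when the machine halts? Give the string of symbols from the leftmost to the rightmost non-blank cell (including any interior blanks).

XYXXX

state=P head=0 tape=__[Y]YXXX   (P,Y)→(Q,X,R)
state=Q head=1 tape=__X[Y]XXX   (Q,Y)→(P,_,R)
state=P head=2 tape=__X_[X]XX   (P,X)→(P,X,L)
state=P head=1 tape=__X[_]XXX   (P,_)→(Q,_,L)
state=Q head=0 tape=__[X]_XXX   (Q,X)→(R,X,R)
state=R head=1 tape=__X[_]XXX   (R,_)→(P,Y,L)
state=P head=0 tape=__[X]YXXX   (P,X)→(P,X,L)
state=P head=-1 tape=_[_]XYXXX   (P,_)→(Q,_,L)
state=Q head=-2 tape=[_]_XYXXX   (Q,_)→(H,_,R)
state=H head=-1 tape=_[_]XYXXX
The non-blank tape span at halt is XYXXX.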